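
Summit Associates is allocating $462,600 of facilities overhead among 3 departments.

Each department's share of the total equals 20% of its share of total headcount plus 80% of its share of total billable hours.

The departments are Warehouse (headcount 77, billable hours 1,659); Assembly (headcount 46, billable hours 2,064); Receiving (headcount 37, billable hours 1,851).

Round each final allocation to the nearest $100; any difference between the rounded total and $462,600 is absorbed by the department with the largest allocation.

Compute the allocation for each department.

Totals — headcount 160, billable hours 5,574.
Composite weights (20% headcount + 80% billable hours): Warehouse 0.3344; Assembly 0.3537; Receiving 0.3119.
Raw shares: Warehouse 154,672.85; Assembly 163,636.66; Receiving 144,290.49.
After rounding ($100): Warehouse $154,700; Assembly $163,600; Receiving $144,300. Sum = $462,600.
Rounded total matches; no reconciliation needed.

Warehouse: $154,700 · Assembly: $163,600 · Receiving: $144,300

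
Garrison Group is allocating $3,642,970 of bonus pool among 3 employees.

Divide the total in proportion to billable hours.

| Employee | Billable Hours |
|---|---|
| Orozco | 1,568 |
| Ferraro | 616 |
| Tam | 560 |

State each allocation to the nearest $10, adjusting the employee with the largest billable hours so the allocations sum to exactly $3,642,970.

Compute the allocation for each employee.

Total billable hours = 1,568 + 616 + 560 = 2,744.
Proportional shares: Orozco 2,081,697.14; Ferraro 817,809.59; Tam 743,463.27.
Rounded to nearest $10: Orozco $2,081,700; Ferraro $817,810; Tam $743,460. Sum = $3,642,970.
Sum already equals the total — no adjustment.

Orozco: $2,081,700; Ferraro: $817,810; Tam: $743,460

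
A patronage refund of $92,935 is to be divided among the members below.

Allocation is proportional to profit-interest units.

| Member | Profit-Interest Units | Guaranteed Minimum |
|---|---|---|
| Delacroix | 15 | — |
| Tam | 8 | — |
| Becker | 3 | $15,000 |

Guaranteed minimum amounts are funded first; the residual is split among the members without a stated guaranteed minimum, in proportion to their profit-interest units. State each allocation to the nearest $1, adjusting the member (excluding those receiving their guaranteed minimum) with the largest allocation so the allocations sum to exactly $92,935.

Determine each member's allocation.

Delacroix: $50,827 · Tam: $27,108 · Becker: $15,000

Fund the minimums — Becker $15,000. Remaining pool $77,935.
Remaining pool split over remaining profit-interest units 23: Delacroix 50,827.17 → $50,827; Tam 27,107.83 → $27,108.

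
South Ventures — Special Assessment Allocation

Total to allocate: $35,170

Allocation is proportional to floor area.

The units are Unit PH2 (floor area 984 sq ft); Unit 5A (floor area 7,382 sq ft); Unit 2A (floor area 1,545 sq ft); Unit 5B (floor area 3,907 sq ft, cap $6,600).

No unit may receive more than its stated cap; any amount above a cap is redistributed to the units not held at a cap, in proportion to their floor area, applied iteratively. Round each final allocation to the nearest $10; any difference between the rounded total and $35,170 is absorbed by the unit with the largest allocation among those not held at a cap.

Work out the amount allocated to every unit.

Sum of floor area: 13,818.
Proportional shares (ignoring caps): Unit PH2 2,504.51; Unit 5A 18,788.89; Unit 2A 3,932.38; Unit 5B 9,944.22.
Held at cap: Unit 5B ($6,600); residual $28,570 reallocated over remaining floor area 9,911.
Shares after redistribution: Unit PH2 2,836.53 → $2,840; Unit 5A 21,279.76 → $21,280; Unit 2A 4,453.70 → $4,450.

Unit PH2: $2,840 · Unit 5A: $21,280 · Unit 2A: $4,450 · Unit 5B: $6,600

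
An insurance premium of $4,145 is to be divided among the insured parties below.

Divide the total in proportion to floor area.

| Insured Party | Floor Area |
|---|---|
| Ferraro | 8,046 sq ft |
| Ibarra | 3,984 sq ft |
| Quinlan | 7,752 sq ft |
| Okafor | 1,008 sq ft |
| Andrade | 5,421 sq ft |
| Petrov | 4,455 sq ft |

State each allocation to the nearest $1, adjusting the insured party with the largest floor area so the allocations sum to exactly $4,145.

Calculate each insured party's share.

Total floor area = 30,666.
Proportional shares: Ferraro 8,046/30,666 × $4,145 = 1,087.55; Ibarra 3,984/30,666 × $4,145 = 538.501; Quinlan 7,752/30,666 × $4,145 = 1,047.81; Okafor 1,008/30,666 × $4,145 = 136.25; Andrade 5,421/30,666 × $4,145 = 732.73; Petrov 4,455/30,666 × $4,145 = 602.16.
After rounding ($1): Ferraro $1,088; Ibarra $539; Quinlan $1,048; Okafor $136; Andrade $733; Petrov $602. Sum = $4,146.
Difference $4,145 − $4,146 = −$1 applied to largest floor area (Ferraro): Ferraro becomes $1,087.

Ferraro: $1,087; Ibarra: $539; Quinlan: $1,048; Okafor: $136; Andrade: $733; Petrov: $602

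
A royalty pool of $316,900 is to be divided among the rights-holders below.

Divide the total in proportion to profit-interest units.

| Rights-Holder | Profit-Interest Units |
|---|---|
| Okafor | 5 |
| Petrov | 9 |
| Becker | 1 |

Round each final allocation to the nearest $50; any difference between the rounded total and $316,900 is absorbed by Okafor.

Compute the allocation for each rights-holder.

Okafor: $105,600 | Petrov: $190,150 | Becker: $21,150

Profit-interest units total: 15.
Pro-rata amounts: Okafor 5/15 × $316,900 = 105,633.33; Petrov 9/15 × $316,900 = 190,140.00; Becker 1/15 × $316,900 = 21,126.67.
Rounded to nearest $50: Okafor $105,650; Petrov $190,150; Becker $21,150. Sum = $316,950.
Difference $316,900 − $316,950 = −$50 applied to Okafor: Okafor becomes $105,600.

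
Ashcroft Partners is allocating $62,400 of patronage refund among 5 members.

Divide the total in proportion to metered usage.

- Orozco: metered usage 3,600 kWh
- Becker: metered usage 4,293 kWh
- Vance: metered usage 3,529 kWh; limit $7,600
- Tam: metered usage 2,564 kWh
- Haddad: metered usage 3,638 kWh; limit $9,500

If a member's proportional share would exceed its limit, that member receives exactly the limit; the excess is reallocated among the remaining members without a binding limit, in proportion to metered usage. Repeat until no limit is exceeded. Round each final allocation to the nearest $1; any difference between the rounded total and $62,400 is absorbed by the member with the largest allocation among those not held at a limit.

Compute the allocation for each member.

Orozco: $15,595 | Becker: $18,598 | Vance: $7,600 | Tam: $11,107 | Haddad: $9,500

Sum of metered usage: 17,624.
Pro-rata shares before constraints: Orozco 12,746.26; Becker 15,199.91; Vance 12,494.87; Tam 9,078.17; Haddad 12,880.80.
Capped: Vance ($7,600), Haddad ($9,500); residual $45,300 reallocated over remaining metered usage 10,457.
Redistributed shares: Orozco 15,595.30 → $15,595; Becker 18,597.39 → $18,597; Tam 11,107.32 → $11,107.
Rounding difference +$1 applied to Becker → $18,598.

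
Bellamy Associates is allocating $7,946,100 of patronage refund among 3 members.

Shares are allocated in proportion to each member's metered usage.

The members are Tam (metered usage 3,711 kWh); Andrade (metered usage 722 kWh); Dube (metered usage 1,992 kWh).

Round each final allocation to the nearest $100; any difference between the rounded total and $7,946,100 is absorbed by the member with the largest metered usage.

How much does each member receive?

Sum of metered usage: 3,711 + 722 + 1,992 = 6,425.
Pro-rata amounts: Tam 4,589,568.42; Andrade 892,931.39; Dube 2,463,600.19.
After rounding ($100): Tam $4,589,600; Andrade $892,900; Dube $2,463,600. Sum = $7,946,100.
Sum already equals the total — no adjustment.

Tam: $4,589,600 | Andrade: $892,900 | Dube: $2,463,600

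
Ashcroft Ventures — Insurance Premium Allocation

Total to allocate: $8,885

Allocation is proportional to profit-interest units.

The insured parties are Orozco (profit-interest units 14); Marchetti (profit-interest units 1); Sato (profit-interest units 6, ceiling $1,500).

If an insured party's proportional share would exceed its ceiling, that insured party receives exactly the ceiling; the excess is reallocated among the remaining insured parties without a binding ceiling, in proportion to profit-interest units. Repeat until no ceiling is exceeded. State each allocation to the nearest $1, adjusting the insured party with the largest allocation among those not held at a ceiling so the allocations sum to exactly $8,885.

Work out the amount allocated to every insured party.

Orozco: $6,893; Marchetti: $492; Sato: $1,500

Total profit-interest units = 21.
Unconstrained shares: Orozco 5,923.33; Marchetti 423.10; Sato 2,538.57.
Capped: Sato ($1,500); residual $7,385 reallocated over remaining profit-interest units 15.
Redistributed shares: Orozco 6,892.67 → $6,893; Marchetti 492.33 → $492.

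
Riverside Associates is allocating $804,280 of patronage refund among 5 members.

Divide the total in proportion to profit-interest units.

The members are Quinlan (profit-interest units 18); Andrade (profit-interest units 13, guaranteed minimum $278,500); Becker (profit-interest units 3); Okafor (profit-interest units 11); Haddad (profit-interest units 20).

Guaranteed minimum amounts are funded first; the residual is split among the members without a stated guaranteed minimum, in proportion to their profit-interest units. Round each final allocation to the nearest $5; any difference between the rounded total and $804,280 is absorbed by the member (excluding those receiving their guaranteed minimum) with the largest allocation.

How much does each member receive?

Quinlan: $182,000 · Andrade: $278,500 · Becker: $30,335 · Okafor: $111,225 · Haddad: $202,220

Minimums first: Andrade $278,500. Remaining pool $525,780.
Remaining pool split over remaining profit-interest units 52: Quinlan 182,000.77 → $182,000; Becker 30,333.46 → $30,335; Okafor 111,222.69 → $111,225; Haddad 202,223.08 → $202,225.
Rounding difference −$5 applied to Haddad → $202,220.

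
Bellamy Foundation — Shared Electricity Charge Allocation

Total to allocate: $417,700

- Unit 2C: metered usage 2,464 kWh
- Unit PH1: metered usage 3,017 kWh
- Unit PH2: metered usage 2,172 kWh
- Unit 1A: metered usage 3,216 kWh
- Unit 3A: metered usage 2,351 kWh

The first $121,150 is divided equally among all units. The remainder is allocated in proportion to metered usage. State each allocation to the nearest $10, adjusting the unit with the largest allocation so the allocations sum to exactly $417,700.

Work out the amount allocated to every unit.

Unit 2C: $79,500 | Unit PH1: $91,910 | Unit PH2: $72,950 | Unit 1A: $96,370 | Unit 3A: $76,970

Equal tier: $121,150 ÷ 5 = $24,230 apiece.
Remainder $296,550 by metered usage (total 13,220): Unit 2C 55,272.25 → $55,270; Unit PH1 67,677.11 → $67,680; Unit PH2 48,722.13 → $48,720; Unit 1A 72,141.06 → $72,140; Unit 3A 52,737.45 → $52,740.
Totals: Unit 2C $24,230 + $55,270 = $79,500; Unit PH1 $24,230 + $67,680 = $91,910; Unit PH2 $24,230 + $48,720 = $72,950; Unit 1A $24,230 + $72,140 = $96,370; Unit 3A $24,230 + $52,740 = $76,970.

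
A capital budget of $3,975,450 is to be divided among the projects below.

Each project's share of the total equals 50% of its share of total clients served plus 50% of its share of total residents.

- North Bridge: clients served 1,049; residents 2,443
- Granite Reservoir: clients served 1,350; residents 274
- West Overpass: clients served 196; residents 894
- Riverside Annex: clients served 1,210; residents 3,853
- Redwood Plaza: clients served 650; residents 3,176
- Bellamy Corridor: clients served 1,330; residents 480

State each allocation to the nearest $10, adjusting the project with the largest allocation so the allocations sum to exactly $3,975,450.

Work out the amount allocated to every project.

Clients served total 5,785; residents total 11,120.
Blended shares (50% clients served + 50% residents): North Bridge 0.2005; Granite Reservoir 0.1290; West Overpass 0.0571; Riverside Annex 0.2778; Redwood Plaza 0.1990; Bellamy Corridor 0.1365.
Raw shares: North Bridge 797,127.96; Granite Reservoir 512,837.88; West Overpass 227,150.08; Riverside Annex 1,104,488.20; Redwood Plaza 791,057.03; Bellamy Corridor 542,788.85.
At nearest $10: North Bridge $797,130; Granite Reservoir $512,840; West Overpass $227,150; Riverside Annex $1,104,490; Redwood Plaza $791,060; Bellamy Corridor $542,790. Sum = $3,975,460.
Difference $3,975,450 − $3,975,460 = −$10 applied to largest allocation (Riverside Annex): Riverside Annex becomes $1,104,480.

North Bridge: $797,130 · Granite Reservoir: $512,840 · West Overpass: $227,150 · Riverside Annex: $1,104,480 · Redwood Plaza: $791,060 · Bellamy Corridor: $542,790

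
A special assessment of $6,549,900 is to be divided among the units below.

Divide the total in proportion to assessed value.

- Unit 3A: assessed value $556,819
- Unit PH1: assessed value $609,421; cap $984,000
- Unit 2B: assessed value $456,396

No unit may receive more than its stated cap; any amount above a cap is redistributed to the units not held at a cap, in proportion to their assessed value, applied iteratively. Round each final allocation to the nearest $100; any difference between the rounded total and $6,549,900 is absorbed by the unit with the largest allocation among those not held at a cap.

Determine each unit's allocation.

Assessed value total: 1,622,636.
Proportional shares (ignoring caps): Unit 3A 2,247,644.43; Unit PH1 2,459,976.61; Unit 2B 1,842,278.96.
Capped: Unit PH1 ($984,000); balance $5,565,900 reallocated over remaining assessed value 1,013,215.
Redistributed shares: Unit 3A 3,058,777.13 → $3,058,800; Unit 2B 2,507,122.87 → $2,507,100.

Unit 3A: $3,058,800; Unit PH1: $984,000; Unit 2B: $2,507,100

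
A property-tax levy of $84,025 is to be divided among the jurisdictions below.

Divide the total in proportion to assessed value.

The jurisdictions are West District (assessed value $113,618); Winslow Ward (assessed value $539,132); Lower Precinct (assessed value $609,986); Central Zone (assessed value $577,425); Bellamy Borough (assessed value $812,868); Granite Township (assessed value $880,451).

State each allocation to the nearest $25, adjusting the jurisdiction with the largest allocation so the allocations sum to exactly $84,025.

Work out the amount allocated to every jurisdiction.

Sum of assessed value: 3,533,480.
Pro-rata amounts: West District 113,618/3,533,480 × $84,025 = 2,701.80; Winslow Ward 539,132/3,533,480 × $84,025 = 12,820.38; Lower Precinct 609,986/3,533,480 × $84,025 = 14,505.27; Central Zone 577,425/3,533,480 × $84,025 = 13,730.98; Bellamy Borough 812,868/3,533,480 × $84,025 = 19,329.74; Granite Township 880,451/3,533,480 × $84,025 = 20,936.84.
Rounded to nearest $25: West District $2,700; Winslow Ward $12,825; Lower Precinct $14,500; Central Zone $13,725; Bellamy Borough $19,325; Granite Township $20,925. Sum = $84,000.
Difference $84,025 − $84,000 = +$25 applied to largest allocation (Granite Township): Granite Township becomes $20,950.

West District: $2,700 | Winslow Ward: $12,825 | Lower Precinct: $14,500 | Central Zone: $13,725 | Bellamy Borough: $19,325 | Granite Township: $20,950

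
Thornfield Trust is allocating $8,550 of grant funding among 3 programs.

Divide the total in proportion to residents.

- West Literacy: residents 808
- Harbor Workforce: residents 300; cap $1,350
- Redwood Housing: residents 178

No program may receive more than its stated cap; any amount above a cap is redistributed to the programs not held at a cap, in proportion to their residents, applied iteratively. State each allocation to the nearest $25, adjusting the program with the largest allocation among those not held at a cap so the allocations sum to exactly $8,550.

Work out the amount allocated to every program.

Residents total: 1,286.
Pro-rata shares before constraints: West Literacy 5,372.01; Harbor Workforce 1,994.56; Redwood Housing 1,183.44.
Held at cap: Harbor Workforce ($1,350); balance $7,200 reallocated over remaining residents 986.
Redistributed shares: West Literacy 5,900.20 → $5,900; Redwood Housing 1,299.80 → $1,300.

West Literacy: $5,900; Harbor Workforce: $1,350; Redwood Housing: $1,300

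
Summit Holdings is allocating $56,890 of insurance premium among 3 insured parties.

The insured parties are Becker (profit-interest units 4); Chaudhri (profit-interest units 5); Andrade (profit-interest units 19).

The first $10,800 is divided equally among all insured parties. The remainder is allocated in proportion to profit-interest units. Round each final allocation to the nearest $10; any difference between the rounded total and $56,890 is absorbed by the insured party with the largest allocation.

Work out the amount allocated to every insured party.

Becker: $10,180 | Chaudhri: $11,830 | Andrade: $34,880

First tranche $10,800 split equally: $3,600 each.
Remainder $46,090 by profit-interest units (total 28): Becker 6,584.29 → $6,580; Chaudhri 8,230.36 → $8,230; Andrade 31,275.36 → $31,280.
Totals: Becker $3,600 + $6,580 = $10,180; Chaudhri $3,600 + $8,230 = $11,830; Andrade $3,600 + $31,280 = $34,880.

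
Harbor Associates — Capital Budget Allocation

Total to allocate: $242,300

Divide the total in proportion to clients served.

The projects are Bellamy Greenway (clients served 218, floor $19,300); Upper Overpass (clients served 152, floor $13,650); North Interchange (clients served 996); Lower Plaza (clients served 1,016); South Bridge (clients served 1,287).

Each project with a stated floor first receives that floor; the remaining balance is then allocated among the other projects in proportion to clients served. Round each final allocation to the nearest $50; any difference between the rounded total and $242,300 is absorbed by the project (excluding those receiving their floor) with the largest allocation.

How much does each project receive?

Fund the minimums — Bellamy Greenway $19,300; Upper Overpass $13,650. Balance $209,350.
Balance split over remaining clients served 3,299: North Interchange 63,204.79 → $63,200; Lower Plaza 64,473.96 → $64,450; South Bridge 81,671.25 → $81,650.
Rounding difference +$50 applied to South Bridge → $81,700.

Bellamy Greenway: $19,300; Upper Overpass: $13,650; North Interchange: $63,200; Lower Plaza: $64,450; South Bridge: $81,700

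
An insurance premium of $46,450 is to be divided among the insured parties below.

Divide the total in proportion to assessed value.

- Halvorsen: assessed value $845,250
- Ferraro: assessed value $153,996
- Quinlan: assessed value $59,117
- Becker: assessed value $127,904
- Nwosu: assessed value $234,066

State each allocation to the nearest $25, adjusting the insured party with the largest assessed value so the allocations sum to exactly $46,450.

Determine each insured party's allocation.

Sum of assessed value: 1,420,333.
Unrounded shares: Halvorsen 845,250/1,420,333 × $46,450 = 27,642.72; Ferraro 153,996/1,420,333 × $46,450 = 5,036.22; Quinlan 59,117/1,420,333 × $46,450 = 1,933.34; Becker 127,904/1,420,333 × $46,450 = 4,182.92; Nwosu 234,066/1,420,333 × $46,450 = 7,654.80.
After rounding ($25): Halvorsen $27,650; Ferraro $5,025; Quinlan $1,925; Becker $4,175; Nwosu $7,650. Sum = $46,425.
Difference $46,450 − $46,425 = +$25 applied to largest assessed value (Halvorsen): Halvorsen becomes $27,675.

Halvorsen: $27,675 · Ferraro: $5,025 · Quinlan: $1,925 · Becker: $4,175 · Nwosu: $7,650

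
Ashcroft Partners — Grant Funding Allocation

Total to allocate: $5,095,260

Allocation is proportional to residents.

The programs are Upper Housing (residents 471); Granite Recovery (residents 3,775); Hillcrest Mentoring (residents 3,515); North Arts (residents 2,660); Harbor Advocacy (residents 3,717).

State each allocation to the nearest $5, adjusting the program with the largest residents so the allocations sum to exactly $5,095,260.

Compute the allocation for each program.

Upper Housing: $169,745 · Granite Recovery: $1,360,495 · Hillcrest Mentoring: $1,266,785 · North Arts: $958,650 · Harbor Advocacy: $1,339,585

Total residents = 471 + 3,775 + 3,515 + 2,660 + 3,717 = 14,138.
Pro-rata amounts: Upper Housing 169,745.89; Granite Recovery 1,360,489.92; Hillcrest Mentoring 1,266,787.30; North Arts 958,649.85; Harbor Advocacy 1,339,587.03.
After rounding ($5): Upper Housing $169,745; Granite Recovery $1,360,490; Hillcrest Mentoring $1,266,785; North Arts $958,650; Harbor Advocacy $1,339,585. Sum = $5,095,255.
Difference $5,095,260 − $5,095,255 = +$5 applied to largest residents (Granite Recovery): Granite Recovery becomes $1,360,495.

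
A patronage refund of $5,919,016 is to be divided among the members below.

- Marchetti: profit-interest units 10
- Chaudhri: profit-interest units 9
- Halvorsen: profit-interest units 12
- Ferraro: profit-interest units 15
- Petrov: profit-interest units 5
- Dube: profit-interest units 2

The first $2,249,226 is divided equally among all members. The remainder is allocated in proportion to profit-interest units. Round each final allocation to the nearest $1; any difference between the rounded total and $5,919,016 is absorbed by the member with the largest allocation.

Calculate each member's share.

Equal tier: $2,249,226 ÷ 6 = $374,871 apiece.
Remainder $3,669,790 by profit-interest units (total 53): Marchetti 692,413.21 → $692,413; Chaudhri 623,171.89 → $623,172; Halvorsen 830,895.85 → $830,896; Ferraro 1,038,619.81 → $1,038,620; Petrov 346,206.60 → $346,207; Dube 138,482.64 → $138,483.
Rounding difference −$1 on remainder applied to Ferraro.
Totals: Marchetti $374,871 + $692,413 = $1,067,284; Chaudhri $374,871 + $623,172 = $998,043; Halvorsen $374,871 + $830,896 = $1,205,767; Ferraro $374,871 + $1,038,619 = $1,413,490; Petrov $374,871 + $346,207 = $721,078; Dube $374,871 + $138,483 = $513,354.

Marchetti: $1,067,284 · Chaudhri: $998,043 · Halvorsen: $1,205,767 · Ferraro: $1,413,490 · Petrov: $721,078 · Dube: $513,354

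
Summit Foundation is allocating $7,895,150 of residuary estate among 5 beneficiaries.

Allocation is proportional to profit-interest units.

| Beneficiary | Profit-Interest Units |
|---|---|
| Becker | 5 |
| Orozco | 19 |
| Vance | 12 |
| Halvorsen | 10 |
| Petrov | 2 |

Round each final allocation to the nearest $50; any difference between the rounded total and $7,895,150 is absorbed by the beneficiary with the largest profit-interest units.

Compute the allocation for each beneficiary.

Becker: $822,400 | Orozco: $3,125,200 | Vance: $1,973,800 | Halvorsen: $1,644,800 | Petrov: $328,950

Profit-interest units total: 48.
Proportional shares: Becker 5/48 × $7,895,150 = 822,411.46; Orozco 19/48 × $7,895,150 = 3,125,163.54; Vance 12/48 × $7,895,150 = 1,973,787.50; Halvorsen 10/48 × $7,895,150 = 1,644,822.92; Petrov 2/48 × $7,895,150 = 328,964.58.
Rounded to nearest $50: Becker $822,400; Orozco $3,125,150; Vance $1,973,800; Halvorsen $1,644,800; Petrov $328,950. Sum = $7,895,100.
Difference $7,895,150 − $7,895,100 = +$50 applied to largest profit-interest units (Orozco): Orozco becomes $3,125,200.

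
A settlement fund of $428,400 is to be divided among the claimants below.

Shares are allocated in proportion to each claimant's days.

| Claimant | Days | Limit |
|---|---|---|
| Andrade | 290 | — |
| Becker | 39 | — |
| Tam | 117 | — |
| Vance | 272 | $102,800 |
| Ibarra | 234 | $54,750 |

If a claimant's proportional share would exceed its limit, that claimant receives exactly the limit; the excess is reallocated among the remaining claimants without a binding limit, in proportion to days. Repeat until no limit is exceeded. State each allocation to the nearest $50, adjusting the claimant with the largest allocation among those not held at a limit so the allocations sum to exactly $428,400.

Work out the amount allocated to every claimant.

Andrade: $176,100 | Becker: $23,700 | Tam: $71,050 | Vance: $102,800 | Ibarra: $54,750

Days total: 952.
Pro-rata shares before constraints: Andrade 130,500.00; Becker 17,550.00; Tam 52,650.00; Vance 122,400.00; Ibarra 105,300.00.
Cap binds for Vance ($102,800), Ibarra ($54,750); residual $270,850 reallocated over remaining days 446.
Shares after redistribution: Andrade 176,113.23 → $176,100; Becker 23,684.19 → $23,700; Tam 71,052.58 → $71,050.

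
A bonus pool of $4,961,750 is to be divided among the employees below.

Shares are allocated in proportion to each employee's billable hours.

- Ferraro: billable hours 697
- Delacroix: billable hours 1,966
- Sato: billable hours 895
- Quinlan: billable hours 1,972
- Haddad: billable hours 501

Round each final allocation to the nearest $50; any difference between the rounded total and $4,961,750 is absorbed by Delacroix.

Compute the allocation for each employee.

Total billable hours = 6,031.
Unrounded shares: Ferraro 697/6,031 × $4,961,750 = 573,427.25; Delacroix 1,966/6,031 × $4,961,750 = 1,617,443.29; Sato 895/6,031 × $4,961,750 = 736,323.37; Quinlan 1,972/6,031 × $4,961,750 = 1,622,379.54; Haddad 501/6,031 × $4,961,750 = 412,176.55.
After rounding ($50): Ferraro $573,450; Delacroix $1,617,450; Sato $736,300; Quinlan $1,622,400; Haddad $412,200. Sum = $4,961,800.
Difference $4,961,750 − $4,961,800 = −$50 applied to Delacroix: Delacroix becomes $1,617,400.

Ferraro: $573,450 · Delacroix: $1,617,400 · Sato: $736,300 · Quinlan: $1,622,400 · Haddad: $412,200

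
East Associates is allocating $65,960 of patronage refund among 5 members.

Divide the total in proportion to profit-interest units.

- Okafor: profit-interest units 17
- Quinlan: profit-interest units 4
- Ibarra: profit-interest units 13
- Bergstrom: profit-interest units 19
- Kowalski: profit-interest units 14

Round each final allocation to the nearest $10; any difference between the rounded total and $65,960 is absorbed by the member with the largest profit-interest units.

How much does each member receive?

Okafor: $16,740 · Quinlan: $3,940 · Ibarra: $12,800 · Bergstrom: $18,700 · Kowalski: $13,780

Profit-interest units total: 67.
Unrounded shares: Okafor 17/67 × $65,960 = 16,736.12; Quinlan 4/67 × $65,960 = 3,937.91; Ibarra 13/67 × $65,960 = 12,798.21; Bergstrom 19/67 × $65,960 = 18,705.07; Kowalski 14/67 × $65,960 = 13,782.69.
Rounded to nearest $10: Okafor $16,740; Quinlan $3,940; Ibarra $12,800; Bergstrom $18,710; Kowalski $13,780. Sum = $65,970.
Difference $65,960 − $65,970 = −$10 applied to largest profit-interest units (Bergstrom): Bergstrom becomes $18,700.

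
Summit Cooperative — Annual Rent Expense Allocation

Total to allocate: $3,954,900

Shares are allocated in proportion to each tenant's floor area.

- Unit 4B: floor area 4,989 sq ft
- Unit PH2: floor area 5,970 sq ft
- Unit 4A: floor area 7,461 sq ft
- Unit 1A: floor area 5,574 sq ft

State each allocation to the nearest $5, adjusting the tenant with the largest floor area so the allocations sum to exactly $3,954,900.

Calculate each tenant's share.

Unit 4B: $822,330 · Unit PH2: $984,025 · Unit 4A: $1,229,790 · Unit 1A: $918,755

Floor area total: 23,994.
Proportional shares: Unit 4B 4,989/23,994 × $3,954,900 = 822,330.42; Unit PH2 5,970/23,994 × $3,954,900 = 984,027.38; Unit 4A 7,461/23,994 × $3,954,900 = 1,229,786.98; Unit 1A 5,574/23,994 × $3,954,900 = 918,755.21.
At nearest $5: Unit 4B $822,330; Unit PH2 $984,025; Unit 4A $1,229,785; Unit 1A $918,755. Sum = $3,954,895.
Difference $3,954,900 − $3,954,895 = +$5 applied to largest floor area (Unit 4A): Unit 4A becomes $1,229,790.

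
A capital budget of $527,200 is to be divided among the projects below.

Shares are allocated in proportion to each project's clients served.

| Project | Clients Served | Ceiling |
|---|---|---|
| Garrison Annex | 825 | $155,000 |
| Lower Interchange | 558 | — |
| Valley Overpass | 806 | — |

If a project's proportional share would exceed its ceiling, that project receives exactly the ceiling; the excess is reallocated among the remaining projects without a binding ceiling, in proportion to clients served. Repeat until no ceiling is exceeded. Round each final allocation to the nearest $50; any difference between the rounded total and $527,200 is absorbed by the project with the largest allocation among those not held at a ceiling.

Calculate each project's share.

Garrison Annex: $155,000 · Lower Interchange: $152,250 · Valley Overpass: $219,950

Total clients served = 2,189.
Pro-rata shares before constraints: Garrison Annex 198,693.47; Lower Interchange 134,389.04; Valley Overpass 194,117.50.
Cap binds for Garrison Annex ($155,000); residual $372,200 reallocated over remaining clients served 1,364.
Remaining shares: Lower Interchange 152,263.64 → $152,250; Valley Overpass 219,936.36 → $219,950.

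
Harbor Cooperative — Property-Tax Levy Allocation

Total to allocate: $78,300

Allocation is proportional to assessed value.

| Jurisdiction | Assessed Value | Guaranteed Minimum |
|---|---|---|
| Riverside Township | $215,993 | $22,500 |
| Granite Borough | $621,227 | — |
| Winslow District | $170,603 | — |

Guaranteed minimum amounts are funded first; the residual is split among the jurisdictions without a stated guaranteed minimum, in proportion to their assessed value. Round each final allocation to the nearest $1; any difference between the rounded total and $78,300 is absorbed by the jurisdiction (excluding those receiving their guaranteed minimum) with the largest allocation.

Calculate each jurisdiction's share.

Riverside Township: $22,500 | Granite Borough: $43,778 | Winslow District: $12,022

Fund the minimums — Riverside Township $22,500. Balance $55,800.
Balance split over remaining assessed value 791,830: Granite Borough 43,777.66 → $43,778; Winslow District 12,022.34 → $12,022.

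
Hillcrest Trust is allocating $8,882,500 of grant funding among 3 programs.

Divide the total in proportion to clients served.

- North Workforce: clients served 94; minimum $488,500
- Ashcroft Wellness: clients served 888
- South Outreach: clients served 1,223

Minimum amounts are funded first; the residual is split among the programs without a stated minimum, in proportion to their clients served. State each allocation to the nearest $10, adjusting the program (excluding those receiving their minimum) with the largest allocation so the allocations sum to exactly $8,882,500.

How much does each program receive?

Fund the minimums — North Workforce $488,500. Remaining pool $8,394,000.
Remaining pool split over remaining clients served 2,111: Ashcroft Wellness 3,530,967.31 → $3,530,970; South Outreach 4,863,032.69 → $4,863,030.

North Workforce: $488,500 · Ashcroft Wellness: $3,530,970 · South Outreach: $4,863,030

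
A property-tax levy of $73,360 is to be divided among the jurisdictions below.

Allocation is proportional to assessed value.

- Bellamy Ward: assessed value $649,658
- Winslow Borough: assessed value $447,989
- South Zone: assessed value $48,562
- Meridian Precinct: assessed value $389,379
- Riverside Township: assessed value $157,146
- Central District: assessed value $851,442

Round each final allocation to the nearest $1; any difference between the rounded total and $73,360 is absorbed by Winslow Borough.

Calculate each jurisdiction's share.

Assessed value total: 2,544,176.
Unrounded shares: Bellamy Ward 649,658/2,544,176 × $73,360 = 18,732.55; Winslow Borough 447,989/2,544,176 × $73,360 = 12,917.53; South Zone 48,562/2,544,176 × $73,360 = 1,400.26; Meridian Precinct 389,379/2,544,176 × $73,360 = 11,227.54; Riverside Township 157,146/2,544,176 × $73,360 = 4,531.22; Central District 851,442/2,544,176 × $73,360 = 24,550.89.
At nearest $1: Bellamy Ward $18,733; Winslow Borough $12,918; South Zone $1,400; Meridian Precinct $11,228; Riverside Township $4,531; Central District $24,551. Sum = $73,361.
Difference $73,360 − $73,361 = −$1 applied to Winslow Borough: Winslow Borough becomes $12,917.

Bellamy Ward: $18,733 · Winslow Borough: $12,917 · South Zone: $1,400 · Meridian Precinct: $11,228 · Riverside Township: $4,531 · Central District: $24,551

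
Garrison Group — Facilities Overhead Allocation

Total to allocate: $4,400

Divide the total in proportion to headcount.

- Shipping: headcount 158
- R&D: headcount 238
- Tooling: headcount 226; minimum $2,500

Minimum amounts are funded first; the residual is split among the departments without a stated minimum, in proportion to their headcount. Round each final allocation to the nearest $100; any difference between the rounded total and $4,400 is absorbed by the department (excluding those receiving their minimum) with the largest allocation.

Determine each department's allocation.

Fund the minimums — Tooling $2,500. Residual $1,900.
Residual split over remaining headcount 396: Shipping 758.08 → $800; R&D 1,141.92 → $1,100.

Shipping: $800 · R&D: $1,100 · Tooling: $2,500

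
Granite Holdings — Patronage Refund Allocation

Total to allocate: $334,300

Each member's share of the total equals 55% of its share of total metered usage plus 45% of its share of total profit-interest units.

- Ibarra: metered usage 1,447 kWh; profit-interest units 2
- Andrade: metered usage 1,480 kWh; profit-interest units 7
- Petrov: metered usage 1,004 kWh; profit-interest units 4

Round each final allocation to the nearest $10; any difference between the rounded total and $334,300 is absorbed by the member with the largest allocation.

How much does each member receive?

Totals — metered usage 3,931, profit-interest units 13.
Combined weights (55% metered usage + 45% profit-interest units): Ibarra 0.2717; Andrade 0.4494; Petrov 0.2789.
Raw shares: Ibarra 90,824.50; Andrade 150,227.63; Petrov 93,247.87.
After rounding ($10): Ibarra $90,820; Andrade $150,230; Petrov $93,250. Sum = $334,300.
Rounded total matches; no reconciliation needed.

Ibarra: $90,820 | Andrade: $150,230 | Petrov: $93,250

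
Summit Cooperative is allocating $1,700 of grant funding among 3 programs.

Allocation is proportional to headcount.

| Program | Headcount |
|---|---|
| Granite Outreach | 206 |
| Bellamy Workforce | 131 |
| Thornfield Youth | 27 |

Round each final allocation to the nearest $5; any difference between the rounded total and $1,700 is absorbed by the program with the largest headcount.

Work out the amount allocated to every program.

Sum of headcount: 364.
Raw shares: Granite Outreach 206/364 × $1,700 = 962.09; Bellamy Workforce 131/364 × $1,700 = 611.81; Thornfield Youth 27/364 × $1,700 = 126.10.
At nearest $5: Granite Outreach $960; Bellamy Workforce $610; Thornfield Youth $125. Sum = $1,695.
Difference $1,700 − $1,695 = +$5 applied to largest headcount (Granite Outreach): Granite Outreach becomes $965.

Granite Outreach: $965 · Bellamy Workforce: $610 · Thornfield Youth: $125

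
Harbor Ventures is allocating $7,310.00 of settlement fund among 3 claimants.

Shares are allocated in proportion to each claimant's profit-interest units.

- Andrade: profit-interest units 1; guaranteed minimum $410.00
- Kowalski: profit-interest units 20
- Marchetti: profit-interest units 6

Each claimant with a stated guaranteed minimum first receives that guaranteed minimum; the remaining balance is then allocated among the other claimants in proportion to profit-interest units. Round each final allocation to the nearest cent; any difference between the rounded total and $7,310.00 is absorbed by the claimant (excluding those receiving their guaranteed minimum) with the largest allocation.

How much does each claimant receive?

Fund the minimums — Andrade $410.00. Remaining pool $6,900.00.
Remaining pool split over remaining profit-interest units 26: Kowalski 5,307.6923 → $5,307.69; Marchetti 1,592.3077 → $1,592.31.

Andrade: $410.00 · Kowalski: $5,307.69 · Marchetti: $1,592.31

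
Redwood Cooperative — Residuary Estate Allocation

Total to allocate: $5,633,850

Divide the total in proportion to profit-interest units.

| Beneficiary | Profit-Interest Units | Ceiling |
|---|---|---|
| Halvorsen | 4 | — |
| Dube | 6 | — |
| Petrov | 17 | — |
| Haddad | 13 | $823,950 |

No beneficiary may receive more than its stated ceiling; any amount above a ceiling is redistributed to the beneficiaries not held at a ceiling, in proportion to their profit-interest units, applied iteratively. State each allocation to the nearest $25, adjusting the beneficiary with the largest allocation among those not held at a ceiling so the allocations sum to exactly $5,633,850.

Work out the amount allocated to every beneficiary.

Halvorsen: $712,575 · Dube: $1,068,875 · Petrov: $3,028,450 · Haddad: $823,950

Profit-interest units total: 40.
Proportional shares (ignoring caps): Halvorsen 563,385.00; Dube 845,077.50; Petrov 2,394,386.25; Haddad 1,831,001.25.
Held at cap: Haddad ($823,950); balance $4,809,900 reallocated over remaining profit-interest units 27.
Shares after redistribution: Halvorsen 712,577.78 → $712,575; Dube 1,068,866.67 → $1,068,875; Petrov 3,028,455.56 → $3,028,450.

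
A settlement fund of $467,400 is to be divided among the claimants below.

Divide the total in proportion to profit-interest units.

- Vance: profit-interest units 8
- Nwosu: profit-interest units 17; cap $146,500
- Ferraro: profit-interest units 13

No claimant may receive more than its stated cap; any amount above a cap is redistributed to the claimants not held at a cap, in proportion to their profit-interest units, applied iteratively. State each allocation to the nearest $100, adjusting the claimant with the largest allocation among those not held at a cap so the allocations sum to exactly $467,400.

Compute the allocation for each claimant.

Sum of profit-interest units: 38.
Unconstrained shares: Vance 98,400.00; Nwosu 209,100.00; Ferraro 159,900.00.
Held at cap: Nwosu ($146,500); remaining pool $320,900 reallocated over remaining profit-interest units 21.
Remaining shares: Vance 122,247.62 → $122,200; Ferraro 198,652.38 → $198,700.

Vance: $122,200; Nwosu: $146,500; Ferraro: $198,700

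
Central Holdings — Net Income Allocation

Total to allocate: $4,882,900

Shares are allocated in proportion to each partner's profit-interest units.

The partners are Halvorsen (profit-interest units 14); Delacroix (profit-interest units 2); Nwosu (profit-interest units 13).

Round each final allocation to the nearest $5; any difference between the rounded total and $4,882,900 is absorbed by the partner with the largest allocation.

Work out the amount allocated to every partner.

Profit-interest units total: 29.
Raw shares: Halvorsen 14/29 × $4,882,900 = 2,357,262.07; Delacroix 2/29 × $4,882,900 = 336,751.72; Nwosu 13/29 × $4,882,900 = 2,188,886.21.
After rounding ($5): Halvorsen $2,357,260; Delacroix $336,750; Nwosu $2,188,885. Sum = $4,882,895.
Difference $4,882,900 − $4,882,895 = +$5 applied to largest allocation (Halvorsen): Halvorsen becomes $2,357,265.

Halvorsen: $2,357,265 | Delacroix: $336,750 | Nwosu: $2,188,885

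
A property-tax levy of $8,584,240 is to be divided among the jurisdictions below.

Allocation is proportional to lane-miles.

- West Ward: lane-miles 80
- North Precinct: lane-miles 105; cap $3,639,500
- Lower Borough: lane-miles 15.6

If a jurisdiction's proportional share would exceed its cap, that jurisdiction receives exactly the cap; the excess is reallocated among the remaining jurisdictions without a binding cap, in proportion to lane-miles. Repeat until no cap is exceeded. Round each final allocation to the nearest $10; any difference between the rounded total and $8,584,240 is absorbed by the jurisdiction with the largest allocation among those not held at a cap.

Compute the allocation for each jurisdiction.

Total lane-miles = 200.6.
Unconstrained shares: West Ward 3,423,425.72; North Precinct 4,493,246.26; Lower Borough 667,568.02.
Held at cap: North Precinct ($3,639,500); residual $4,944,740 reallocated over remaining lane-miles 95.6.
Redistributed shares: West Ward 4,137,857.74 → $4,137,860; Lower Borough 806,882.26 → $806,880.

West Ward: $4,137,860 · North Precinct: $3,639,500 · Lower Borough: $806,880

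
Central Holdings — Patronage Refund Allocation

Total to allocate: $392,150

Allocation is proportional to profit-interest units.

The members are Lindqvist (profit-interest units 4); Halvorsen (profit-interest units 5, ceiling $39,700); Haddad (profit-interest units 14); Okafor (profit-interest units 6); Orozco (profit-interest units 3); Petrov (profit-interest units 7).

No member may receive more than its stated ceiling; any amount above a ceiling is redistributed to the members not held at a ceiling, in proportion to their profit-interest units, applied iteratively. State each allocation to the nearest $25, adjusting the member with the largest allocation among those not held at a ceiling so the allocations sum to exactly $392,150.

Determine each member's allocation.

Combined profit-interest units = 39.
Proportional shares (ignoring caps): Lindqvist 40,220.51; Halvorsen 50,275.64; Haddad 140,771.79; Okafor 60,330.77; Orozco 30,165.38; Petrov 70,385.90.
Capped: Halvorsen ($39,700); remaining pool $352,450 reallocated over remaining profit-interest units 34.
Remaining shares: Lindqvist 41,464.71 → $41,475; Haddad 145,126.47 → $145,125; Okafor 62,197.06 → $62,200; Orozco 31,098.53 → $31,100; Petrov 72,563.24 → $72,575.
Rounding difference −$25 applied to Haddad → $145,100.

Lindqvist: $41,475 | Halvorsen: $39,700 | Haddad: $145,100 | Okafor: $62,200 | Orozco: $31,100 | Petrov: $72,575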